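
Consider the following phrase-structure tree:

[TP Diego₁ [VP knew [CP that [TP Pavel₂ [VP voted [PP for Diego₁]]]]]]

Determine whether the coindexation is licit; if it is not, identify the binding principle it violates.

Principle C

The two coindexed NPs are *Diego₁* (the higher occurrence) and *Diego₁* (the lower occurrence).
*Diego₁* (the lower occurrence) is an R-expression. Principle C requires it to be free everywhere.
*Diego₁* (the higher occurrence) c-commands it and carries the same index.
The R-expression is bound → Principle C violation.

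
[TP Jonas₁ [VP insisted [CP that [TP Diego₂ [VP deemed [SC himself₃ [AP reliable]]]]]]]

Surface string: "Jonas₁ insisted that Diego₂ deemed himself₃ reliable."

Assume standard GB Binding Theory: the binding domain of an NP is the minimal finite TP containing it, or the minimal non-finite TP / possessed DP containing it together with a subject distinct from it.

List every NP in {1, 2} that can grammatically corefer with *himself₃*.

*himself* is an anaphor, so Principle A applies: it must be bound in its binding domain.
Binding domain of *himself₃*: the embedded TP, whose subject is Diego₂.
*Jonas₁* c-commands the anaphor but is outside its binding domain → cannot satisfy Principle A.
*Diego₂* c-commands the anaphor within its binding domain → licit binder.

{2}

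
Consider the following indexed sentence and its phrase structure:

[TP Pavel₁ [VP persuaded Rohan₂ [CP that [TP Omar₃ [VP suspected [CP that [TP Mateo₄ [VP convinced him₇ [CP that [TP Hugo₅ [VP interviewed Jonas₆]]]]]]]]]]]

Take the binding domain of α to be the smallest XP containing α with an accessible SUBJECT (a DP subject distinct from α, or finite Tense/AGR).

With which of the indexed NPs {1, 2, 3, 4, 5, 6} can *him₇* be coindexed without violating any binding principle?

{1, 2, 3}

*him* is a pronoun, so Principle B applies: it must be free in its binding domain.
Binding domain of *him₇*: the embedded TP, whose subject is Mateo₄.
*Pavel₁* c-commands the pronoun but from outside its binding domain, and is not c-commanded by it → coindexation permitted.
*Rohan₂* c-commands the pronoun but from outside its binding domain, and is not c-commanded by it → coindexation permitted.
*Omar₃* c-commands the pronoun but from outside its binding domain, and is not c-commanded by it → coindexation permitted.
*Mateo₄* c-commands the pronoun within its binding domain → coindexation would violate Principle B.
*Hugo₅*: the pronoun c-commands this R-expression → coindexation would violate Principle C on *Hugo₅*.
*Jonas₆*: the pronoun c-commands this R-expression → coindexation would violate Principle C on *Jonas₆*.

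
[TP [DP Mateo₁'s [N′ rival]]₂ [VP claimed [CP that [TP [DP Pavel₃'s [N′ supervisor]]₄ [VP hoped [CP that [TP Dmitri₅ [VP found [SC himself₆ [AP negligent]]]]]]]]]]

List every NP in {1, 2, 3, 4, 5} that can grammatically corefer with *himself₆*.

{5}

*himself* is an anaphor, so Principle A applies: it must be bound in its binding domain.
Binding domain of *himself₆*: the embedded TP, whose subject is Dmitri₅.
*Mateo₁* does not c-command the anaphor → cannot bind it.
*[Mateo₁'s rival]₂* c-commands the anaphor but is outside its binding domain → cannot satisfy Principle A.
*Pavel₃* does not c-command the anaphor → cannot bind it.
*[Pavel₃'s supervisor]₄* c-commands the anaphor but is outside its binding domain → cannot satisfy Principle A.
*Dmitri₅* c-commands the anaphor within its binding domain → licit binder.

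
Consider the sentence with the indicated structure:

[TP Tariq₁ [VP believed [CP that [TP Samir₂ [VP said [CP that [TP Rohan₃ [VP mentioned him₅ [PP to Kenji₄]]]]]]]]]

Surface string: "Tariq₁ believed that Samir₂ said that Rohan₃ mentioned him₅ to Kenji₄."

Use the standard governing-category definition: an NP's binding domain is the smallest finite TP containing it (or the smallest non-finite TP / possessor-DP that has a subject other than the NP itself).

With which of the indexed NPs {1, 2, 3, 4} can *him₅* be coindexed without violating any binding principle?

{1, 2}

*him* is a pronoun, so Principle B applies: it must be free in its binding domain.
Binding domain of *him₅*: the embedded TP, whose subject is Rohan₃.
*Tariq₁* c-commands the pronoun but from outside its binding domain, and is not c-commanded by it → coindexation permitted.
*Samir₂* c-commands the pronoun but from outside its binding domain, and is not c-commanded by it → coindexation permitted.
*Rohan₃* c-commands the pronoun within its binding domain → coindexation would violate Principle B.
*Kenji₄*: the pronoun c-commands this R-expression → coindexation would violate Principle C on *Kenji₄*.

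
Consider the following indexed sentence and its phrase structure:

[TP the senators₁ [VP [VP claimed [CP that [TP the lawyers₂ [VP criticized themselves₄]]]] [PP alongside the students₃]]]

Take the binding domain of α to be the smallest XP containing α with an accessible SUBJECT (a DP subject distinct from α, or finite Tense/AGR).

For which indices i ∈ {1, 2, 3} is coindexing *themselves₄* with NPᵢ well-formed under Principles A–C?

{2}

*themselves* is an anaphor, so Principle A applies: it must be bound in its binding domain.
Binding domain of *themselves₄*: the embedded TP, whose subject is the lawyers₂.
*the senators₁* c-commands the anaphor but is outside its binding domain → cannot satisfy Principle A.
*the lawyers₂* c-commands the anaphor within its binding domain → licit binder.
*the students₃* does not c-command the anaphor → cannot bind it.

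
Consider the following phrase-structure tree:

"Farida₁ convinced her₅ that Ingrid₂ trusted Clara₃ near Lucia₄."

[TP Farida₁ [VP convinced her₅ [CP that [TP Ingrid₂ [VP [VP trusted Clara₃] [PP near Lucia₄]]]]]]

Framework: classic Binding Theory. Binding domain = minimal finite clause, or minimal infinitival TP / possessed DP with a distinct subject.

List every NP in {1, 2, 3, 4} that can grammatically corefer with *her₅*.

none

*her* is a pronoun, so Principle B applies: it must be free in its binding domain.
Binding domain of *her₅*: the matrix TP, whose subject is Farida₁.
*Farida₁* c-commands the pronoun within its binding domain → coindexation would violate Principle B.
*Ingrid₂*: the pronoun c-commands this R-expression → coindexation would violate Principle C on *Ingrid₂*.
*Clara₃*: the pronoun c-commands this R-expression → coindexation would violate Principle C on *Clara₃*.
*Lucia₄*: the pronoun c-commands this R-expression → coindexation would violate Principle C on *Lucia₄*.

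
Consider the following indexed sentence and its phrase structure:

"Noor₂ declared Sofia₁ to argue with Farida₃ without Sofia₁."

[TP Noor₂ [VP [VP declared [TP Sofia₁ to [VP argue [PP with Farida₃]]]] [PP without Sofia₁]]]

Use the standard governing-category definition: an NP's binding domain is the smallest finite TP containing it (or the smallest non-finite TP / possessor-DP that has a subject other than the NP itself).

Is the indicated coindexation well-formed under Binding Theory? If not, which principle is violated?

grammatical

The two coindexed NPs are *Sofia₁* and *Sofia₁*.
*Sofia₁* is an R-expression; no coindexed NP c-commands it, so Principle C holds.
*Sofia₁* is an R-expression; *Sofia₁* does not c-command it, and no other NP shares its index, so Principle C is satisfied.
All principles are respected.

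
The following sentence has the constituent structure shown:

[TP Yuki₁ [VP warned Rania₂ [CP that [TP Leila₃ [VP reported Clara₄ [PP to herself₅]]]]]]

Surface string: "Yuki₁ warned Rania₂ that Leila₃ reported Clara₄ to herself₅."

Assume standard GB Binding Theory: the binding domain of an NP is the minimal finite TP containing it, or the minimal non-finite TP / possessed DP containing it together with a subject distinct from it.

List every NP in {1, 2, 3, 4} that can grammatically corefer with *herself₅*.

{3, 4}

*herself* is an anaphor, so Principle A applies: it must be bound in its binding domain.
Binding domain of *herself₅*: the embedded TP, whose subject is Leila₃.
*Yuki₁* c-commands the anaphor but is outside its binding domain → cannot satisfy Principle A.
*Rania₂* c-commands the anaphor but is outside its binding domain → cannot satisfy Principle A.
*Leila₃* c-commands the anaphor within its binding domain → licit binder.
*Clara₄* c-commands the anaphor within its binding domain → licit binder.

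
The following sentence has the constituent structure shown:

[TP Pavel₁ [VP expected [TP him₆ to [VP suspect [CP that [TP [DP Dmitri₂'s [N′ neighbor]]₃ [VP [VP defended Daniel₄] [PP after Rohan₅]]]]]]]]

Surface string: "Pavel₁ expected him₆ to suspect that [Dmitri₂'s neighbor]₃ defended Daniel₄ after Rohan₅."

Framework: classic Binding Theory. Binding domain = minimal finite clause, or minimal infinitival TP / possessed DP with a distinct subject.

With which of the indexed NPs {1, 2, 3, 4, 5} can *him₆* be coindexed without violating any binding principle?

none

*him* is a pronoun, so Principle B applies: it must be free in its binding domain.
Binding domain of *him₆*: the matrix TP, whose subject is Pavel₁.
*Pavel₁* c-commands the pronoun within its binding domain → coindexation would violate Principle B.
*Dmitri₂*: the pronoun c-commands this R-expression → coindexation would violate Principle C on *Dmitri₂*.
*[Dmitri₂'s neighbor]₃*: the pronoun c-commands this R-expression → coindexation would violate Principle C on *[Dmitri₂'s neighbor]₃*.
*Daniel₄*: the pronoun c-commands this R-expression → coindexation would violate Principle C on *Daniel₄*.
*Rohan₅*: the pronoun c-commands this R-expression → coindexation would violate Principle C on *Rohan₅*.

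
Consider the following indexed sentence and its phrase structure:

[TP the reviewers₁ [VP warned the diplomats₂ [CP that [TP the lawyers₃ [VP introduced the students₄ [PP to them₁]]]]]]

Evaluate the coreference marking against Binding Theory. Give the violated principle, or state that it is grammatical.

The two coindexed NPs are *the reviewers₁* and *them₁*.
*them₁* is a pronoun; its binding domain is the embedded TP, whose subject is the lawyers₃. Within that domain it is c-commanded only by *the lawyers₃*, *the students₄*, which carry a different index — the pronoun is free locally, so Principle B holds.
*the reviewers₁* is an R-expression; *them₁* does not c-command it, and no other NP shares its index, so Principle C is satisfied.
All principles are respected.

grammatical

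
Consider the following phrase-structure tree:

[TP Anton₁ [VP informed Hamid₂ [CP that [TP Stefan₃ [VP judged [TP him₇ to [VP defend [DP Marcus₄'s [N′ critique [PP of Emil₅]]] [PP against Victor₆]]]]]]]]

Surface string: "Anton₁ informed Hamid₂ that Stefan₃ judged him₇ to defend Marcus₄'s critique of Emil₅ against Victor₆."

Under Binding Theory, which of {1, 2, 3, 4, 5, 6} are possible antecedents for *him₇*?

*him* is a pronoun, so Principle B applies: it must be free in its binding domain.
Binding domain of *him₇*: the embedded TP, whose subject is Stefan₃.
*Anton₁* c-commands the pronoun but from outside its binding domain, and is not c-commanded by it → coindexation permitted.
*Hamid₂* c-commands the pronoun but from outside its binding domain, and is not c-commanded by it → coindexation permitted.
*Stefan₃* c-commands the pronoun within its binding domain → coindexation would violate Principle B.
*Marcus₄*: the pronoun c-commands this R-expression → coindexation would violate Principle C on *Marcus₄*.
*Emil₅*: the pronoun c-commands this R-expression → coindexation would violate Principle C on *Emil₅*.
*Victor₆*: the pronoun c-commands this R-expression → coindexation would violate Principle C on *Victor₆*.

{1, 2}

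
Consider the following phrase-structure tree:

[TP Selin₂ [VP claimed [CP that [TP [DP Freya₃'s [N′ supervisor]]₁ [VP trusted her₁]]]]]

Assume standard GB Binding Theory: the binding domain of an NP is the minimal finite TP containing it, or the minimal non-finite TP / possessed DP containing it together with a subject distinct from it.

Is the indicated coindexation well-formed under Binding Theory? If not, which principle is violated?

The two coindexed NPs are *[Freya₃'s supervisor]₁* and *her₁*.
*her₁* is a pronoun. Its binding domain is the embedded TP, whose subject is [Freya₃'s supervisor]₁.
*[Freya₃'s supervisor]₁* c-commands it within that domain and carries the same index.
The pronoun is locally bound → Principle B violation.

Principle B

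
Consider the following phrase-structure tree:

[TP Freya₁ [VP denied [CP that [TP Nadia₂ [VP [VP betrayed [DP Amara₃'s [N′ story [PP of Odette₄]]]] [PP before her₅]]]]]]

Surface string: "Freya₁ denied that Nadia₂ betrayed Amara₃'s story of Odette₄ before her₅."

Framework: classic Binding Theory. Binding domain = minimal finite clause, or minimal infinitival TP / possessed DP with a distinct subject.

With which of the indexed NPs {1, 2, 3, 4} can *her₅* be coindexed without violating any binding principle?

*her* is a pronoun, so Principle B applies: it must be free in its binding domain.
Binding domain of *her₅*: the embedded TP, whose subject is Nadia₂.
*Freya₁* c-commands the pronoun but from outside its binding domain, and is not c-commanded by it → coindexation permitted.
*Nadia₂* c-commands the pronoun within its binding domain → coindexation would violate Principle B.
*Amara₃* and the pronoun do not c-command one another → neither Principle B nor Principle C is at stake; coindexation permitted.
*Odette₄* and the pronoun do not c-command one another → neither Principle B nor Principle C is at stake; coindexation permitted.

{1, 3, 4}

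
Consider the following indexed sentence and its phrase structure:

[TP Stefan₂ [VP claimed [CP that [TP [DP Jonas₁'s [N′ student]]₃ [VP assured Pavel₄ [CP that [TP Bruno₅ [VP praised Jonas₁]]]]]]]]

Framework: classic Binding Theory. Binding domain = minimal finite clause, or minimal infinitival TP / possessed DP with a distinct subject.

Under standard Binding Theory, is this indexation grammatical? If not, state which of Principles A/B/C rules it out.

grammatical

The two coindexed NPs are *Jonas₁* and *Jonas₁*.
*Jonas₁* is an R-expression; no coindexed NP c-commands it, so Principle C holds.
*Jonas₁* is an R-expression; *Jonas₁* does not c-command it, and no other NP shares its index, so Principle C is satisfied.
All principles are respected.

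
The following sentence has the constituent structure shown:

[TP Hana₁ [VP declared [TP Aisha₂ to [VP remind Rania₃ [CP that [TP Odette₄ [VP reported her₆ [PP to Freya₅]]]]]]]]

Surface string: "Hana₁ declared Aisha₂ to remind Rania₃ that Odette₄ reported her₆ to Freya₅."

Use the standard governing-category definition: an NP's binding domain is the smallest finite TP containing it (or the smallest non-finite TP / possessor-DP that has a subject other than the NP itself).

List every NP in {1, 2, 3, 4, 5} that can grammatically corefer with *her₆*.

{1, 2, 3}

*her* is a pronoun, so Principle B applies: it must be free in its binding domain.
Binding domain of *her₆*: the embedded TP, whose subject is Odette₄.
*Hana₁* c-commands the pronoun but from outside its binding domain, and is not c-commanded by it → coindexation permitted.
*Aisha₂* c-commands the pronoun but from outside its binding domain, and is not c-commanded by it → coindexation permitted.
*Rania₃* c-commands the pronoun but from outside its binding domain, and is not c-commanded by it → coindexation permitted.
*Odette₄* c-commands the pronoun within its binding domain → coindexation would violate Principle B.
*Freya₅*: the pronoun c-commands this R-expression → coindexation would violate Principle C on *Freya₅*.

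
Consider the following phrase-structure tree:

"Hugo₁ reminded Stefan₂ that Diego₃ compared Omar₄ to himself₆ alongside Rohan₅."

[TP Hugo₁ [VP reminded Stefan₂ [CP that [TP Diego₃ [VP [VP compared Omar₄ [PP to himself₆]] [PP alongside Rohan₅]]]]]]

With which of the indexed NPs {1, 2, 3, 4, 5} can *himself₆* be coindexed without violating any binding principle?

{3, 4}

*himself* is an anaphor, so Principle A applies: it must be bound in its binding domain.
Binding domain of *himself₆*: the embedded TP, whose subject is Diego₃.
*Hugo₁* c-commands the anaphor but is outside its binding domain → cannot satisfy Principle A.
*Stefan₂* c-commands the anaphor but is outside its binding domain → cannot satisfy Principle A.
*Diego₃* c-commands the anaphor within its binding domain → licit binder.
*Omar₄* c-commands the anaphor within its binding domain → licit binder.
*Rohan₅* does not c-command the anaphor → cannot bind it.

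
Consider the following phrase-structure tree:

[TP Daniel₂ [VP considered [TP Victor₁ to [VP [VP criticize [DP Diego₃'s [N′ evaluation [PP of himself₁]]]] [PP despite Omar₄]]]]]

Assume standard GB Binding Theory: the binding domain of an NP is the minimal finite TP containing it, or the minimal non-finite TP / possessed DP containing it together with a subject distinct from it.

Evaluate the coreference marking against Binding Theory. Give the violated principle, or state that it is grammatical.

Principle A

The two coindexed NPs are *Victor₁* and *himself₁*.
*himself₁* is an anaphor. Principle A requires it to be bound within its binding domain — the possessed DP, whose subject is Diego₃.
Within that domain it is c-commanded by *Diego₃*, which does not share its index.
*Victor₁* does c-command the anaphor, but from outside its binding domain.
The anaphor is unbound in its domain → Principle A violation.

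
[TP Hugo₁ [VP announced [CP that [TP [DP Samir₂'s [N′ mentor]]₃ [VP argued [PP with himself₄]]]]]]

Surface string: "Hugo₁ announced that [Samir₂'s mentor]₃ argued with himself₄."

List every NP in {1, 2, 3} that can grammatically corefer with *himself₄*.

{3}

*himself* is an anaphor, so Principle A applies: it must be bound in its binding domain.
Binding domain of *himself₄*: the embedded TP, whose subject is [Samir₂'s mentor]₃.
*Hugo₁* c-commands the anaphor but is outside its binding domain → cannot satisfy Principle A.
*Samir₂* does not c-command the anaphor → cannot bind it.
*[Samir₂'s mentor]₃* c-commands the anaphor within its binding domain → licit binder.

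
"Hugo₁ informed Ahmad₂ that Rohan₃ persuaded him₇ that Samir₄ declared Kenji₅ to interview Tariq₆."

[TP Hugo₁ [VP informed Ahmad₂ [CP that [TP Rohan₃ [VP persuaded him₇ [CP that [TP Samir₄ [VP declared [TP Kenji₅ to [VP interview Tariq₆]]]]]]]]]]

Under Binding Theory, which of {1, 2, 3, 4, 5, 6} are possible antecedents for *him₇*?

{1, 2}

*him* is a pronoun, so Principle B applies: it must be free in its binding domain.
Binding domain of *him₇*: the embedded TP, whose subject is Rohan₃.
*Hugo₁* c-commands the pronoun but from outside its binding domain, and is not c-commanded by it → coindexation permitted.
*Ahmad₂* c-commands the pronoun but from outside its binding domain, and is not c-commanded by it → coindexation permitted.
*Rohan₃* c-commands the pronoun within its binding domain → coindexation would violate Principle B.
*Samir₄*: the pronoun c-commands this R-expression → coindexation would violate Principle C on *Samir₄*.
*Kenji₅*: the pronoun c-commands this R-expression → coindexation would violate Principle C on *Kenji₅*.
*Tariq₆*: the pronoun c-commands this R-expression → coindexation would violate Principle C on *Tariq₆*.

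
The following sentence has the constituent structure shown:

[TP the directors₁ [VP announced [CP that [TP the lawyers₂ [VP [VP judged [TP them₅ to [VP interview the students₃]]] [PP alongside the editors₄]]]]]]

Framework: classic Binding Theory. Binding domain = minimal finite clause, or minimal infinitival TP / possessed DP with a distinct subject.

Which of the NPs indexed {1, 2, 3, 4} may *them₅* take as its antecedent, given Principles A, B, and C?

{1, 4}

*them* is a pronoun, so Principle B applies: it must be free in its binding domain.
Binding domain of *them₅*: the embedded TP, whose subject is the lawyers₂.
*the directors₁* c-commands the pronoun but from outside its binding domain, and is not c-commanded by it → coindexation permitted.
*the lawyers₂* c-commands the pronoun within its binding domain → coindexation would violate Principle B.
*the students₃*: the pronoun c-commands this R-expression → coindexation would violate Principle C on *the students₃*.
*the editors₄* and the pronoun do not c-command one another → neither Principle B nor Principle C is at stake; coindexation permitted.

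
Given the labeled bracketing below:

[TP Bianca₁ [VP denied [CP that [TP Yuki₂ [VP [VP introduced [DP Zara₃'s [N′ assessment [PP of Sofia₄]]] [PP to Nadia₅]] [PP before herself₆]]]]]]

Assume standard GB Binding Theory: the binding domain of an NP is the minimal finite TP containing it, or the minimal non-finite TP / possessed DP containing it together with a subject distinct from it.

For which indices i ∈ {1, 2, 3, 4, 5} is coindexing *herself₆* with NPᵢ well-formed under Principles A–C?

{2}

*herself* is an anaphor, so Principle A applies: it must be bound in its binding domain.
Binding domain of *herself₆*: the embedded TP, whose subject is Yuki₂.
*Bianca₁* c-commands the anaphor but is outside its binding domain → cannot satisfy Principle A.
*Yuki₂* c-commands the anaphor within its binding domain → licit binder.
*Zara₃* does not c-command the anaphor → cannot bind it.
*Sofia₄* does not c-command the anaphor → cannot bind it.
*Nadia₅* does not c-command the anaphor → cannot bind it.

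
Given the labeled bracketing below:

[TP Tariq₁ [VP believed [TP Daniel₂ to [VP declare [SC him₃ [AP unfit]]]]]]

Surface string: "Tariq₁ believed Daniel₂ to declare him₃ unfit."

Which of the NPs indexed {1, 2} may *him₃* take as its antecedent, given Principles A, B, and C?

{1}

*him* is a pronoun, so Principle B applies: it must be free in its binding domain.
Binding domain of *him₃*: the embedded TP, whose subject is Daniel₂.
*Tariq₁* c-commands the pronoun but from outside its binding domain, and is not c-commanded by it → coindexation permitted.
*Daniel₂* c-commands the pronoun within its binding domain → coindexation would violate Principle B.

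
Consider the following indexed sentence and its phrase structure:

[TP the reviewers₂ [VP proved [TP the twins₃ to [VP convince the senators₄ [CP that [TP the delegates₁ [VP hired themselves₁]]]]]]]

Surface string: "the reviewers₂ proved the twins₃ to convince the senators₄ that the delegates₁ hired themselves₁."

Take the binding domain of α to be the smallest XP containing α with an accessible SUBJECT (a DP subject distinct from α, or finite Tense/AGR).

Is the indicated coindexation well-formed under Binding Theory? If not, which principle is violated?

The two coindexed NPs are *the delegates₁* and *themselves₁*.
*themselves₁* is an anaphor; its binding domain is the embedded TP, whose subject is the delegates₁. *the delegates₁* c-commands it within that domain and shares its index, so Principle A is satisfied.
*the delegates₁* is an R-expression; *themselves₁* does not c-command it, and no other NP shares its index, so Principle C is satisfied.
All principles are respected.

grammatical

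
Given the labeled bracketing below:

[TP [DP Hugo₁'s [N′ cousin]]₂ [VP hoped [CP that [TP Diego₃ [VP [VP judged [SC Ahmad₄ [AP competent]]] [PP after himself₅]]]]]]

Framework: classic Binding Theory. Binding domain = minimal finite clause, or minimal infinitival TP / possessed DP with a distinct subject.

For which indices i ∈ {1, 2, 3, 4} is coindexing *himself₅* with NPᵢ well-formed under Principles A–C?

*himself* is an anaphor, so Principle A applies: it must be bound in its binding domain.
Binding domain of *himself₅*: the embedded TP, whose subject is Diego₃.
*Hugo₁* does not c-command the anaphor → cannot bind it.
*[Hugo₁'s cousin]₂* c-commands the anaphor but is outside its binding domain → cannot satisfy Principle A.
*Diego₃* c-commands the anaphor within its binding domain → licit binder.
*Ahmad₄* does not c-command the anaphor → cannot bind it.

{3}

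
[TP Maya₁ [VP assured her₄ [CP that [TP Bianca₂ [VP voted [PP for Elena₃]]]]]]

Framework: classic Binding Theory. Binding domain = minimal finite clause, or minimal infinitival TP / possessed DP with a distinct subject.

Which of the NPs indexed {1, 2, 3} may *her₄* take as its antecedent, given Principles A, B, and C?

none

*her* is a pronoun, so Principle B applies: it must be free in its binding domain.
Binding domain of *her₄*: the matrix TP, whose subject is Maya₁.
*Maya₁* c-commands the pronoun within its binding domain → coindexation would violate Principle B.
*Bianca₂*: the pronoun c-commands this R-expression → coindexation would violate Principle C on *Bianca₂*.
*Elena₃*: the pronoun c-commands this R-expression → coindexation would violate Principle C on *Elena₃*.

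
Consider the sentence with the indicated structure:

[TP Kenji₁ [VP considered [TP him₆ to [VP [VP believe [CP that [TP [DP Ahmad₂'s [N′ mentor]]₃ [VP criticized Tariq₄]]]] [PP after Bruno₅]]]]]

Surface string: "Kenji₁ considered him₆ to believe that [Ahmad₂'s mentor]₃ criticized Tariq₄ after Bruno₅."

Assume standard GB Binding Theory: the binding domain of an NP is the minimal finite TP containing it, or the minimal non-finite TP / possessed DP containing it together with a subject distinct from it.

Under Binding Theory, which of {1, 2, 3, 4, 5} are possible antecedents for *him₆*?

*him* is a pronoun, so Principle B applies: it must be free in its binding domain.
Binding domain of *him₆*: the matrix TP, whose subject is Kenji₁.
*Kenji₁* c-commands the pronoun within its binding domain → coindexation would violate Principle B.
*Ahmad₂*: the pronoun c-commands this R-expression → coindexation would violate Principle C on *Ahmad₂*.
*[Ahmad₂'s mentor]₃*: the pronoun c-commands this R-expression → coindexation would violate Principle C on *[Ahmad₂'s mentor]₃*.
*Tariq₄*: the pronoun c-commands this R-expression → coindexation would violate Principle C on *Tariq₄*.
*Bruno₅*: the pronoun c-commands this R-expression → coindexation would violate Principle C on *Bruno₅*.

none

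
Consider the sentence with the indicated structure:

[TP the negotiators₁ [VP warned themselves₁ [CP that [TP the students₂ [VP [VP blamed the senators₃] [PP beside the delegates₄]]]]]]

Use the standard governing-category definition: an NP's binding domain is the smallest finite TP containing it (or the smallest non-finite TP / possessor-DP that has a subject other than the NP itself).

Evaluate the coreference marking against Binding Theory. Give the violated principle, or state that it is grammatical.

grammatical

The two coindexed NPs are *the negotiators₁* and *themselves₁*.
*themselves₁* is an anaphor; its binding domain is the matrix TP, whose subject is the negotiators₁. *the negotiators₁* c-commands it within that domain and shares its index, so Principle A is satisfied.
*the negotiators₁* is an R-expression; *themselves₁* does not c-command it, and no other NP shares its index, so Principle C is satisfied.
All principles are respected.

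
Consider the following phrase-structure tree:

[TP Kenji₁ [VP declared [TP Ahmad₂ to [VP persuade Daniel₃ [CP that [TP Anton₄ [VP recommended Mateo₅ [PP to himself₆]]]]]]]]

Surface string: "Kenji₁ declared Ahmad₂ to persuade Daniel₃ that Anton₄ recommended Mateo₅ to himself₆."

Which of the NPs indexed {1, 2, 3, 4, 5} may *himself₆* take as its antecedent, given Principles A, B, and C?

*himself* is an anaphor, so Principle A applies: it must be bound in its binding domain.
Binding domain of *himself₆*: the embedded TP, whose subject is Anton₄.
*Kenji₁* c-commands the anaphor but is outside its binding domain → cannot satisfy Principle A.
*Ahmad₂* c-commands the anaphor but is outside its binding domain → cannot satisfy Principle A.
*Daniel₃* c-commands the anaphor but is outside its binding domain → cannot satisfy Principle A.
*Anton₄* c-commands the anaphor within its binding domain → licit binder.
*Mateo₅* c-commands the anaphor within its binding domain → licit binder.

{4, 5}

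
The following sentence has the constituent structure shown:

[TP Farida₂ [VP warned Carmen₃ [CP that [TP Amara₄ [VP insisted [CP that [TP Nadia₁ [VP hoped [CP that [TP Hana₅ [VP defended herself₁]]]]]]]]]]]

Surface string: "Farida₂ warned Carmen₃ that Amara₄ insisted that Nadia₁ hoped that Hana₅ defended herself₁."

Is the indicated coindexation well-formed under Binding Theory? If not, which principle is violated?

The two coindexed NPs are *Nadia₁* and *herself₁*.
*herself₁* is an anaphor. Principle A requires it to be bound within its binding domain — the embedded TP, whose subject is Hana₅.
Within that domain it is c-commanded by *Hana₅*, which does not share its index.
*Nadia₁* does c-command the anaphor, but from outside its binding domain.
The anaphor is unbound in its domain → Principle A violation.

Principle A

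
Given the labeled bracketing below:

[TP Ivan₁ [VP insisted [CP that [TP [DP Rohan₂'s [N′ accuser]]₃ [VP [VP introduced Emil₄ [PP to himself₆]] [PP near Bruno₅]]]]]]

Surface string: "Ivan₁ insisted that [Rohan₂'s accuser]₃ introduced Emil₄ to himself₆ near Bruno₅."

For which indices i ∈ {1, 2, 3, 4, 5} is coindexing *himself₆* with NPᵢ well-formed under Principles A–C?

{3, 4}

*himself* is an anaphor, so Principle A applies: it must be bound in its binding domain.
Binding domain of *himself₆*: the embedded TP, whose subject is [Rohan₂'s accuser]₃.
*Ivan₁* c-commands the anaphor but is outside its binding domain → cannot satisfy Principle A.
*Rohan₂* does not c-command the anaphor → cannot bind it.
*[Rohan₂'s accuser]₃* c-commands the anaphor within its binding domain → licit binder.
*Emil₄* c-commands the anaphor within its binding domain → licit binder.
*Bruno₅* does not c-command the anaphor → cannot bind it.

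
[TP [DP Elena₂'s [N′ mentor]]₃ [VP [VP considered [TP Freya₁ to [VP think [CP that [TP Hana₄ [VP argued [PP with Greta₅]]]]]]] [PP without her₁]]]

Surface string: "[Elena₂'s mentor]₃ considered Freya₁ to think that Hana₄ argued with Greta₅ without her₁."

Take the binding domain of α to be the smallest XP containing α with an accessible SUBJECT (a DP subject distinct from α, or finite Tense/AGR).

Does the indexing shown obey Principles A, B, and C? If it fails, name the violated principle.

grammatical

The two coindexed NPs are *Freya₁* and *her₁*.
*her₁* is a pronoun; its binding domain is the matrix TP, whose subject is [Elena₂'s mentor]₃. Within that domain it is c-commanded only by *[Elena₂'s mentor]₃*, which carries a different index — the pronoun is free locally, so Principle B holds.
*Freya₁* is an R-expression; *her₁* does not c-command it, and no other NP shares its index, so Principle C is satisfied.
All principles are respected.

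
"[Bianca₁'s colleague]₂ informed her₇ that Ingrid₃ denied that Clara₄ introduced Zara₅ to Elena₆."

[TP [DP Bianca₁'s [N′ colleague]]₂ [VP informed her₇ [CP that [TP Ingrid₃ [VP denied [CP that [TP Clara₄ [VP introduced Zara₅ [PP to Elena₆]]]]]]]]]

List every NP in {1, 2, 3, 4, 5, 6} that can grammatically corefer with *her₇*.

*her* is a pronoun, so Principle B applies: it must be free in its binding domain.
Binding domain of *her₇*: the matrix TP, whose subject is [Bianca₁'s colleague]₂.
*Bianca₁* and the pronoun do not c-command one another → neither Principle B nor Principle C is at stake; coindexation permitted.
*[Bianca₁'s colleague]₂* c-commands the pronoun within its binding domain → coindexation would violate Principle B.
*Ingrid₃*: the pronoun c-commands this R-expression → coindexation would violate Principle C on *Ingrid₃*.
*Clara₄*: the pronoun c-commands this R-expression → coindexation would violate Principle C on *Clara₄*.
*Zara₅*: the pronoun c-commands this R-expression → coindexation would violate Principle C on *Zara₅*.
*Elena₆*: the pronoun c-commands this R-expression → coindexation would violate Principle C on *Elena₆*.

{1}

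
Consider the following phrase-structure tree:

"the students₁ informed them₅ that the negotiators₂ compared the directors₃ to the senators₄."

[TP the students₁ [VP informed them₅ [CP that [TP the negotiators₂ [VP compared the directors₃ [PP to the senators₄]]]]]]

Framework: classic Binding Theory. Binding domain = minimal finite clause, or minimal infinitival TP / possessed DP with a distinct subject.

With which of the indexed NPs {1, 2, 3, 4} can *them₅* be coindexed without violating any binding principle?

*them* is a pronoun, so Principle B applies: it must be free in its binding domain.
Binding domain of *them₅*: the matrix TP, whose subject is the students₁.
*the students₁* c-commands the pronoun within its binding domain → coindexation would violate Principle B.
*the negotiators₂*: the pronoun c-commands this R-expression → coindexation would violate Principle C on *the negotiators₂*.
*the directors₃*: the pronoun c-commands this R-expression → coindexation would violate Principle C on *the directors₃*.
*the senators₄*: the pronoun c-commands this R-expression → coindexation would violate Principle C on *the senators₄*.

none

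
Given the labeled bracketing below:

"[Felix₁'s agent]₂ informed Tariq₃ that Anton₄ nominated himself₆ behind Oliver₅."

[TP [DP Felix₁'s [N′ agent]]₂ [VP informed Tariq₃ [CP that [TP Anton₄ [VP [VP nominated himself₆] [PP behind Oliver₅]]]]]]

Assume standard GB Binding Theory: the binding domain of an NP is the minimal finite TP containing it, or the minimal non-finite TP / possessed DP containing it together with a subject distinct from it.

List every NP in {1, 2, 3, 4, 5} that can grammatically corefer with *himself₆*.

{4}

*himself* is an anaphor, so Principle A applies: it must be bound in its binding domain.
Binding domain of *himself₆*: the embedded TP, whose subject is Anton₄.
*Felix₁* does not c-command the anaphor → cannot bind it.
*[Felix₁'s agent]₂* c-commands the anaphor but is outside its binding domain → cannot satisfy Principle A.
*Tariq₃* c-commands the anaphor but is outside its binding domain → cannot satisfy Principle A.
*Anton₄* c-commands the anaphor within its binding domain → licit binder.
*Oliver₅* does not c-command the anaphor → cannot bind it.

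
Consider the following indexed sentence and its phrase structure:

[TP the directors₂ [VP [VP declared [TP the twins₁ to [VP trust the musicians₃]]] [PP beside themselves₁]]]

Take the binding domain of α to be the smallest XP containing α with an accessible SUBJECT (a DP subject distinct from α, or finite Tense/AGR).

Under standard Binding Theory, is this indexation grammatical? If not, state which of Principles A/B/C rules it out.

Principle A

The two coindexed NPs are *the twins₁* and *themselves₁*.
*themselves₁* is an anaphor. Principle A requires it to be bound within its binding domain — the matrix TP, whose subject is the directors₂.
Within that domain it is c-commanded by *the directors₂*, which does not share its index.
*the twins₁* does not c-command the anaphor at all.
The anaphor is unbound in its domain → Principle A violation.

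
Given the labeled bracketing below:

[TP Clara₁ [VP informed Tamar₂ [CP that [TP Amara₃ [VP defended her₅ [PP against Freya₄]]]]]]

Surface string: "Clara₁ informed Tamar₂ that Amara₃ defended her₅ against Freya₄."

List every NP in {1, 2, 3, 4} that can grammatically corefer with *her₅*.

*her* is a pronoun, so Principle B applies: it must be free in its binding domain.
Binding domain of *her₅*: the embedded TP, whose subject is Amara₃.
*Clara₁* c-commands the pronoun but from outside its binding domain, and is not c-commanded by it → coindexation permitted.
*Tamar₂* c-commands the pronoun but from outside its binding domain, and is not c-commanded by it → coindexation permitted.
*Amara₃* c-commands the pronoun within its binding domain → coindexation would violate Principle B.
*Freya₄*: the pronoun c-commands this R-expression → coindexation would violate Principle C on *Freya₄*.

{1, 2}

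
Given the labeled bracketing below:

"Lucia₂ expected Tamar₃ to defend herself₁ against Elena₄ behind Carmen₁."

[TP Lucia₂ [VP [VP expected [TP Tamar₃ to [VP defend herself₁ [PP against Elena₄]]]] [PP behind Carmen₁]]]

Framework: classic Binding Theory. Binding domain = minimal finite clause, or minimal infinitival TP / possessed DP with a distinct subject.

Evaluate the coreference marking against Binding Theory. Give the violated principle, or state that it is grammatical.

Principle A

The two coindexed NPs are *Carmen₁* and *herself₁*.
*herself₁* is an anaphor. Principle A requires it to be bound within its binding domain — the embedded TP, whose subject is Tamar₃.
Within that domain it is c-commanded by *Tamar₃*, which does not share its index.
*Carmen₁* does not c-command the anaphor at all.
The anaphor is unbound in its domain → Principle A violation.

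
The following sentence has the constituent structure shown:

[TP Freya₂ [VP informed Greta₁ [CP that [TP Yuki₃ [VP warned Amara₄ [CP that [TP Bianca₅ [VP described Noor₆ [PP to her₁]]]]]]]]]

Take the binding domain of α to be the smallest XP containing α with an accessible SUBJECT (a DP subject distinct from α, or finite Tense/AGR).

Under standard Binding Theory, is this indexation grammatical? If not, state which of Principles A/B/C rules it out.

The two coindexed NPs are *Greta₁* and *her₁*.
*her₁* is a pronoun; its binding domain is the embedded TP, whose subject is Bianca₅. Within that domain it is c-commanded only by *Bianca₅*, *Noor₆*, which carry a different index — the pronoun is free locally, so Principle B holds.
*Greta₁* is an R-expression; *her₁* does not c-command it, and no other NP shares its index, so Principle C is satisfied.
All principles are respected.

grammatical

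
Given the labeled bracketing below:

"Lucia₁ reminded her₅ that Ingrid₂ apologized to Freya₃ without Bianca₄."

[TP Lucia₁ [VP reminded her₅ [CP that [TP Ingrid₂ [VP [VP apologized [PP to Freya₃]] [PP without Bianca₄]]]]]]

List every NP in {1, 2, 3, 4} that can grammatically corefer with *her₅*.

*her* is a pronoun, so Principle B applies: it must be free in its binding domain.
Binding domain of *her₅*: the matrix TP, whose subject is Lucia₁.
*Lucia₁* c-commands the pronoun within its binding domain → coindexation would violate Principle B.
*Ingrid₂*: the pronoun c-commands this R-expression → coindexation would violate Principle C on *Ingrid₂*.
*Freya₃*: the pronoun c-commands this R-expression → coindexation would violate Principle C on *Freya₃*.
*Bianca₄*: the pronoun c-commands this R-expression → coindexation would violate Principle C on *Bianca₄*.

none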